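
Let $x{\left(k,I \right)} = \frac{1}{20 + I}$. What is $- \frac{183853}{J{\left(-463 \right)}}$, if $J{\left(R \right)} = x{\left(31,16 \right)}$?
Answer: $-6618708$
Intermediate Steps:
$J{\left(R \right)} = \frac{1}{36}$ ($J{\left(R \right)} = \frac{1}{20 + 16} = \frac{1}{36}$)
$- \frac{183853}{J{\left(-463 \right)}} = - 183853 \frac{1}{\frac{1}{36}} = \left(-183853\right) 36 = -6618708$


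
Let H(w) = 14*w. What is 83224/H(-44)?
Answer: -10403/77 ≈ -135.10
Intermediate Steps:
83224/H(-44) = 83224/((14*(-44))) = 83224/(-616) = 83224*(-1/616) = -10403/77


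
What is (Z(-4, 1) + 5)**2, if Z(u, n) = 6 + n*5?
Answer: 256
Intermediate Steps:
Z(u, n) = 6 + 5*n
(Z(-4, 1) + 5)**2 = ((6 + 5*1) + 5)**2 = ((6 + 5) + 5)**2 = (11 + 5)**2 = 16**2 = 256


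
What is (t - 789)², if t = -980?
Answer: 3129361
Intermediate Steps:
(t - 789)² = (-980 - 789)² = (-1769)² = 3129361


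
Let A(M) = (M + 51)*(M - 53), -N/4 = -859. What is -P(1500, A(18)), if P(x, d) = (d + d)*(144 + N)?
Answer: 17291400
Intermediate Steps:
N = 3436 (N = -4*(-859) = 3436)
A(M) = (-53 + M)*(51 + M) (A(M) = (51 + M)*(-53 + M) = (-53 + M)*(51 + M))
P(x, d) = 7160*d (P(x, d) = (d + d)*(144 + 3436) = (2*d)*3580 = 7160*d)
-P(1500, A(18)) = -7160*(-2703 + 18**2 - 2*18) = -7160*(-2703 + 324 - 36) = -7160*(-2415) = -1*(-17291400) = 17291400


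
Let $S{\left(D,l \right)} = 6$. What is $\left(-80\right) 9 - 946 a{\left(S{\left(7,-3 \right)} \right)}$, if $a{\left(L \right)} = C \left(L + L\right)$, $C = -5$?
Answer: $56040$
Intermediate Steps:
$a{\left(L \right)} = - 10 L$ ($a{\left(L \right)} = - 5 \left(L + L\right) = - 5 \cdot 2 L = - 10 L$)
$\left(-80\right) 9 - 946 a{\left(S{\left(7,-3 \right)} \right)} = \left(-80\right) 9 - 946 \left(\left(-10\right) 6\right) = -720 - -56760 = -720 + 56760 = 56040$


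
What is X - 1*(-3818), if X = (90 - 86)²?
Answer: 3834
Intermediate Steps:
X = 16 (X = 4² = 16)
X - 1*(-3818) = 16 - 1*(-3818) = 16 + 3818 = 3834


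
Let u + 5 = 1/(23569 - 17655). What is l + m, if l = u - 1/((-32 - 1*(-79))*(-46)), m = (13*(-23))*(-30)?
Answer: 28656776924/3196517 ≈ 8965.0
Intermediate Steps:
u = -29569/5914 (u = -5 + 1/(23569 - 17655) = -5 + 1/5914 = -29569/5914 ≈ -4.9998)
m = 8970 (m = -299*(-30) = 8970)
l = -15980566/3196517 (l = -29569/5914 - 1/((-32 - 1*(-79))*(-46)) = -29569/5914 - 1/((-32 + 79)*(-46)) = -29569/5914 - 1/(47*(-46)) = -29569/5914 - 1/(-2162) = -29569/5914 - 1*(-1/2162) = -29569/5914 + 1/2162 = -15980566/3196517 ≈ -4.9994)
l + m = -15980566/3196517 + 8970 = 28656776924/3196517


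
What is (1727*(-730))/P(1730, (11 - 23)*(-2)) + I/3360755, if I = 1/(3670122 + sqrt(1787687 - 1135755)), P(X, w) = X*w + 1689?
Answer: -28535339013008200355459051/978007204998036626385420 - sqrt(162983)/22634340183712574380 ≈ -29.177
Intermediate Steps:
P(X, w) = 1689 + X*w
I = 1/(3670122 + 2*sqrt(162983)) (I = 1/(3670122 + sqrt(651932)) = 1/(3670122 + 2*sqrt(162983)) ≈ 2.7241e-7)
(1727*(-730))/P(1730, (11 - 23)*(-2)) + I/3360755 = (1727*(-730))/(1689 + 1730*((11 - 23)*(-2))) + (1835061/6734897421476 - sqrt(162983)/6734897421476)/3360755 = -1260710/(1689 + 1730*(-12*(-2))) + (1835061/6734897421476 - sqrt(162983)/6734897421476)*(1/3360755) = -1260710/(1689 + 1730*24) + (1835061/22634340183712574380 - sqrt(162983)/22634340183712574380) = -1260710/(1689 + 41520) + (1835061/22634340183712574380 - sqrt(162983)/22634340183712574380) = -1260710/43209 + (1835061/22634340183712574380 - sqrt(162983)/22634340183712574380) = -28535339013008200355459051/978007204998036626385420 - sqrt(162983)/22634340183712574380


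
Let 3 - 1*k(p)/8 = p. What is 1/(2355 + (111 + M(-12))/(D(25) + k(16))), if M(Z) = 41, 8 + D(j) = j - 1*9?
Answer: 12/28241 ≈ 0.00042491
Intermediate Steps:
k(p) = 24 - 8*p
D(j) = -17 + j (D(j) = -8 + (j - 1*9) = -8 + (j - 9) = -8 + (-9 + j) = -17 + j)
1/(2355 + (111 + M(-12))/(D(25) + k(16))) = 1/(2355 + (111 + 41)/((-17 + 25) + (24 - 8*16))) = 1/(2355 + 152/(8 + (24 - 128))) = 1/(2355 + 152/(8 - 104)) = 1/(2355 + 152/(-96)) = 1/(2355 + 152*(-1/96)) = 1/(2355 - 19/12) = 1/(28241/12) = 12/28241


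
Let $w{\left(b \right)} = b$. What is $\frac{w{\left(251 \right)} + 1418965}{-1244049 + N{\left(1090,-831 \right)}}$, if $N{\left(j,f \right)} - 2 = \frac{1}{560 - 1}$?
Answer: $- \frac{16527953}{14487964} \approx -1.1408$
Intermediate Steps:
$N{\left(j,f \right)} = \frac{1119}{559}$ ($N{\left(j,f \right)} = 2 + \frac{1}{560 - 1} = 2 + \frac{1}{559} = \frac{1119}{559}$)
$\frac{w{\left(251 \right)} + 1418965}{-1244049 + N{\left(1090,-831 \right)}} = \frac{251 + 1418965}{-1244049 + \frac{1119}{559}} = \frac{1419216}{- \frac{695422272}{559}} = 1419216 \left(- \frac{559}{695422272}\right) = - \frac{16527953}{14487964}$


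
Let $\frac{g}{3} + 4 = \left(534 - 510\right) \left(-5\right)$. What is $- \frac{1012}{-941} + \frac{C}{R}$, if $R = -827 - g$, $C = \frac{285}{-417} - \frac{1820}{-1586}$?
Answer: $\frac{780107501}{726065249} \approx 1.0744$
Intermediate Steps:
$g = -372$ ($g = -12 + 3 \left(534 - 510\right) \left(-5\right) = -12 + 3 \cdot 24 \left(-5\right) = -12 + 3 \left(-120\right) = -12 - 360 = -372$)
$C = \frac{3935}{8479}$ ($C = 285 \left(- \frac{1}{417}\right) - - \frac{70}{61} = - \frac{95}{139} + \frac{70}{61} = \frac{3935}{8479} \approx 0.46409$)
$R = -455$ ($R = -827 - -372 = -827 + 372 = -455$)
$- \frac{1012}{-941} + \frac{C}{R} = - \frac{1012}{-941} + \frac{3935}{8479 \left(-455\right)} = \left(-1012\right) \left(- \frac{1}{941}\right) + \frac{3935}{8479} \left(- \frac{1}{455}\right) = \frac{1012}{941} - \frac{787}{771589} = \frac{780107501}{726065249}$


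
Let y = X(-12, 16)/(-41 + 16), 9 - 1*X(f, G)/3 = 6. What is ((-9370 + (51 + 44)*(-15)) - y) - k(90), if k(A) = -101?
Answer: -267341/25 ≈ -10694.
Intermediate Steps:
X(f, G) = 9 (X(f, G) = 27 - 3*6 = 27 - 18 = 9)
y = -9/25 (y = 9/(-41 + 16) = 9/(-25) = 9*(-1/25) = -9/25 ≈ -0.36000)
((-9370 + (51 + 44)*(-15)) - y) - k(90) = ((-9370 + (51 + 44)*(-15)) - 1*(-9/25)) - 1*(-101) = ((-9370 + 95*(-15)) + 9/25) + 101 = ((-9370 - 1425) + 9/25) + 101 = (-10795 + 9/25) + 101 = -269866/25 + 101 = -267341/25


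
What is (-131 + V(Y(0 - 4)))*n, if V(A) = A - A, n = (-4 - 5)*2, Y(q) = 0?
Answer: 2358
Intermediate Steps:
n = -18 (n = -9*2 = -18)
V(A) = 0
(-131 + V(Y(0 - 4)))*n = (-131 + 0)*(-18) = -131*(-18) = 2358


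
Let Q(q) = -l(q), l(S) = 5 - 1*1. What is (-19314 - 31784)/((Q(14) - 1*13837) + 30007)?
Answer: -25549/8083 ≈ -3.1608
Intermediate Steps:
l(S) = 4 (l(S) = 5 - 1 = 4)
Q(q) = -4 (Q(q) = -1*4 = -4)
(-19314 - 31784)/((Q(14) - 1*13837) + 30007) = (-19314 - 31784)/((-4 - 1*13837) + 30007) = -51098/((-4 - 13837) + 30007) = -51098/(-13841 + 30007) = -51098/16166 = -51098*1/16166 = -25549/8083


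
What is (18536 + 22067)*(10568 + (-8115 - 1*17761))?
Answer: -621550724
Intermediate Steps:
(18536 + 22067)*(10568 + (-8115 - 1*17761)) = 40603*(10568 + (-8115 - 17761)) = 40603*(10568 - 25876) = 40603*(-15308) = -621550724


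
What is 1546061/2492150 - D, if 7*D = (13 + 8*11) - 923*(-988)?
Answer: -2272892281323/17445050 ≈ -1.3029e+5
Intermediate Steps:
D = 912025/7 (D = ((13 + 8*11) - 923*(-988))/7 = ((13 + 88) + 911924)/7 = (101 + 911924)/7 = (⅐)*912025 = 912025/7 ≈ 1.3029e+5)
1546061/2492150 - D = 1546061/2492150 - 1*912025/7 = 1546061*(1/2492150) - 912025/7 = 1546061/2492150 - 912025/7 = -2272892281323/17445050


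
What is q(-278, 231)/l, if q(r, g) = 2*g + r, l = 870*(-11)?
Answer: -92/4785 ≈ -0.019227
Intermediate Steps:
l = -9570
q(r, g) = r + 2*g
q(-278, 231)/l = (-278 + 2*231)/(-9570) = (-278 + 462)*(-1/9570) = 184*(-1/9570) = -92/4785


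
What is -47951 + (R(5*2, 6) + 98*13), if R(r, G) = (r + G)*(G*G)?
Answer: -46101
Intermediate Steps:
R(r, G) = G²*(G + r) (R(r, G) = (G + r)*G² = G²*(G + r))
-47951 + (R(5*2, 6) + 98*13) = -47951 + (6²*(6 + 5*2) + 98*13) = -47951 + (36*(6 + 10) + 1274) = -47951 + (36*16 + 1274) = -47951 + (576 + 1274) = -47951 + 1850 = -46101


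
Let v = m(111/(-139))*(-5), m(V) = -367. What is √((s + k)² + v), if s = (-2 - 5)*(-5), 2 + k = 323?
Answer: √128571 ≈ 358.57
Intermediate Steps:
k = 321 (k = -2 + 323 = 321)
s = 35 (s = -7*(-5) = 35)
v = 1835 (v = -367*(-5) = 1835)
√((s + k)² + v) = √((35 + 321)² + 1835) = √(356² + 1835) = √(126736 + 1835) = √128571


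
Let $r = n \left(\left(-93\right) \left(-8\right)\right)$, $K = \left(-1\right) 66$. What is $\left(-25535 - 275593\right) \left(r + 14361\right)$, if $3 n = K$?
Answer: $604363896$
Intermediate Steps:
$K = -66$
$n = -22$ ($n = \frac{1}{3} \left(-66\right) = -22$)
$r = -16368$ ($r = - 22 \left(\left(-93\right) \left(-8\right)\right) = \left(-22\right) 744 = -16368$)
$\left(-25535 - 275593\right) \left(r + 14361\right) = \left(-25535 - 275593\right) \left(-16368 + 14361\right) = \left(-301128\right) \left(-2007\right) = 604363896$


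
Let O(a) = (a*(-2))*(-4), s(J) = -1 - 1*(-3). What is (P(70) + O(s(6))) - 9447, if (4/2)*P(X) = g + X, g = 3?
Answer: -18789/2 ≈ -9394.5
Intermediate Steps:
s(J) = 2 (s(J) = -1 + 3 = 2)
O(a) = 8*a (O(a) = -2*a*(-4) = 8*a)
P(X) = 3/2 + X/2 (P(X) = (3 + X)/2 = 3/2 + X/2)
(P(70) + O(s(6))) - 9447 = ((3/2 + (½)*70) + 8*2) - 9447 = ((3/2 + 35) + 16) - 9447 = (73/2 + 16) - 9447 = 105/2 - 9447 = -18789/2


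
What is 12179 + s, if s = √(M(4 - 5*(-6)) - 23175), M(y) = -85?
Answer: 12179 + 2*I*√5815 ≈ 12179.0 + 152.51*I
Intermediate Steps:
s = 2*I*√5815 (s = √(-85 - 23175) = √(-23260) = 2*I*√5815 ≈ 152.51*I)
12179 + s = 12179 + 2*I*√5815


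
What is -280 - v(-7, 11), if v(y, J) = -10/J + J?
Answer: -3191/11 ≈ -290.09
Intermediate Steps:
v(y, J) = J - 10/J
-280 - v(-7, 11) = -280 - (11 - 10/11) = -280 - 1*111/11 = -280 - 111/11 = -3191/11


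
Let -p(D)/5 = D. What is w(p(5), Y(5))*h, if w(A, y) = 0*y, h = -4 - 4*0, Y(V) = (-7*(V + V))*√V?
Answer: 0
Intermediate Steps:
p(D) = -5*D
Y(V) = -14*V^(3/2) (Y(V) = (-14*V)*√V = -14*V^(3/2))
h = -4 (h = -4 + 0 = -4)
w(A, y) = 0
w(p(5), Y(5))*h = 0*(-4) = 0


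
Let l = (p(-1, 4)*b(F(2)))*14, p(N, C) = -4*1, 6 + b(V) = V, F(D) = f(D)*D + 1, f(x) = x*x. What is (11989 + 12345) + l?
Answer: 24166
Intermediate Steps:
f(x) = x²
F(D) = 1 + D³ (F(D) = D²*D + 1 = D³ + 1 = 1 + D³)
b(V) = -6 + V
p(N, C) = -4
l = -168 (l = -4*(-6 + (1 + 2³))*14 = -4*(-6 + (1 + 8))*14 = -4*(-6 + 9)*14 = -4*3*14 = -12*14 = -168)
(11989 + 12345) + l = (11989 + 12345) - 168 = 24334 - 168 = 24166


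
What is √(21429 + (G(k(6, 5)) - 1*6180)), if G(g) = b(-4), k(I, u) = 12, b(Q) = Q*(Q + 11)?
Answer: √15221 ≈ 123.37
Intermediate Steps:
b(Q) = Q*(11 + Q)
G(g) = -28 (G(g) = -4*(11 - 4) = -4*7 = -28)
√(21429 + (G(k(6, 5)) - 1*6180)) = √(21429 + (-28 - 1*6180)) = √(21429 + (-28 - 6180)) = √(21429 - 6208) = √15221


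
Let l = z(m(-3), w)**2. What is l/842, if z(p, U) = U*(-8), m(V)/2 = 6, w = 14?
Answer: 6272/421 ≈ 14.898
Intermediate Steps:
m(V) = 12 (m(V) = 2*6 = 12)
z(p, U) = -8*U
l = 12544 (l = (-8*14)**2 = (-112)**2 = 12544)
l/842 = 12544/842 = 12544*(1/842) = 6272/421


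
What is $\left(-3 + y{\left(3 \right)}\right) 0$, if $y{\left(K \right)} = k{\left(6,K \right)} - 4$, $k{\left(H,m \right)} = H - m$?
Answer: $0$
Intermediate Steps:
$y{\left(K \right)} = 2 - K$ ($y{\left(K \right)} = \left(6 - K\right) - 4 = 2 - K$)
$\left(-3 + y{\left(3 \right)}\right) 0 = \left(-3 + \left(2 - 3\right)\right) 0 = \left(-3 - 1\right) 0 = \left(-4\right) 0 = 0$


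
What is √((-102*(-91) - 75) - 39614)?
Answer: I*√30407 ≈ 174.38*I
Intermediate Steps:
√((-102*(-91) - 75) - 39614) = √((9282 - 75) - 39614) = √(9207 - 39614) = √(-30407) = I*√30407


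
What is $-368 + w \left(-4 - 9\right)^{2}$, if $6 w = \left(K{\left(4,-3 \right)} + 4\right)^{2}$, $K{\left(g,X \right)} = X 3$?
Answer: $\frac{2017}{6} \approx 336.17$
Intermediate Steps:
$K{\left(g,X \right)} = 3 X$
$w = \frac{25}{6}$ ($w = \frac{\left(3 \left(-3\right) + 4\right)^{2}}{6} = \frac{\left(-9 + 4\right)^{2}}{6} = \frac{\left(-5\right)^{2}}{6} = \frac{1}{6} \cdot 25 = \frac{25}{6} \approx 4.1667$)
$-368 + w \left(-4 - 9\right)^{2} = -368 + \frac{25 \left(-4 - 9\right)^{2}}{6} = -368 + \frac{25 \left(-13\right)^{2}}{6} = -368 + \frac{25}{6} \cdot 169 = -368 + \frac{4225}{6} = \frac{2017}{6}$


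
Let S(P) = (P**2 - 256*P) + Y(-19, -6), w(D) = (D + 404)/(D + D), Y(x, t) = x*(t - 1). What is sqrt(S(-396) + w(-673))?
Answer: sqrt(468011897774)/1346 ≈ 508.26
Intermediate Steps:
Y(x, t) = x*(-1 + t)
w(D) = (404 + D)/(2*D) (w(D) = (404 + D)/((2*D)) = (404 + D)*(1/(2*D)) = (404 + D)/(2*D))
S(P) = 133 + P**2 - 256*P (S(P) = (P**2 - 256*P) - 19*(-1 - 6) = (P**2 - 256*P) - 19*(-7) = (P**2 - 256*P) + 133 = 133 + P**2 - 256*P)
sqrt(S(-396) + w(-673)) = sqrt((133 + (-396)**2 - 256*(-396)) + (1/2)*(404 - 673)/(-673)) = sqrt((133 + 156816 + 101376) + (1/2)*(-1/673)*(-269)) = sqrt(258325 + 269/1346) = sqrt(347705719/1346) = sqrt(468011897774)/1346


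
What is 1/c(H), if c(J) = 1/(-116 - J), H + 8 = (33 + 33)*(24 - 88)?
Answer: 4116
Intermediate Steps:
H = -4232 (H = -8 + (33 + 33)*(24 - 88) = -8 + 66*(-64) = -8 - 4224 = -4232)
1/c(H) = 1/(-1/(116 - 4232)) = 1/(-1/(-4116)) = 1/(-1*(-1/4116)) = 1/(1/4116) = 4116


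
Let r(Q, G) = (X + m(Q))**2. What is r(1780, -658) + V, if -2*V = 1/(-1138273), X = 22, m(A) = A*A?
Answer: 22854013018202849865/2276546 ≈ 1.0039e+13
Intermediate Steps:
m(A) = A**2
r(Q, G) = (22 + Q**2)**2
V = 1/2276546 (V = -1/2/(-1138273) = -1/2*(-1/1138273) = 1/2276546 ≈ 4.3926e-7)
r(1780, -658) + V = (22 + 1780**2)**2 + 1/2276546 = (22 + 3168400)**2 + 1/2276546 = 3168422**2 + 1/2276546 = 10038897970084 + 1/2276546 = 22854013018202849865/2276546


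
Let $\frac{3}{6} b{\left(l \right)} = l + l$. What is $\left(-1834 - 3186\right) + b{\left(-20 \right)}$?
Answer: $-5100$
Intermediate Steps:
$b{\left(l \right)} = 4 l$ ($b{\left(l \right)} = 2 \left(l + l\right) = 2 \cdot 2 l = 4 l$)
$\left(-1834 - 3186\right) + b{\left(-20 \right)} = \left(-1834 - 3186\right) + 4 \left(-20\right) = -5020 - 80 = -5100$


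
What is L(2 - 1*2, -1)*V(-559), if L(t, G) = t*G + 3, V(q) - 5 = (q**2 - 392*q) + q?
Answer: 1593165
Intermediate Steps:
V(q) = 5 + q**2 - 391*q (V(q) = 5 + ((q**2 - 392*q) + q) = 5 + (q**2 - 391*q) = 5 + q**2 - 391*q)
L(t, G) = 3 + G*t (L(t, G) = G*t + 3 = 3 + G*t)
L(2 - 1*2, -1)*V(-559) = (3 - (2 - 1*2))*(5 + (-559)**2 - 391*(-559)) = (3 - (2 - 2))*(5 + 312481 + 218569) = (3 - 1*0)*531055 = (3 + 0)*531055 = 3*531055 = 1593165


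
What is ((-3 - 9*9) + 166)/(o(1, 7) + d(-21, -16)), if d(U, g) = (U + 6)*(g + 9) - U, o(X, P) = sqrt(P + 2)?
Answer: 82/129 ≈ 0.63566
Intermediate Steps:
o(X, P) = sqrt(2 + P)
d(U, g) = -U + (6 + U)*(9 + g) (d(U, g) = (6 + U)*(9 + g) - U = -U + (6 + U)*(9 + g))
((-3 - 9*9) + 166)/(o(1, 7) + d(-21, -16)) = ((-3 - 9*9) + 166)/(sqrt(2 + 7) + (54 + 6*(-16) + 8*(-21) - 21*(-16))) = ((-3 - 81) + 166)/(sqrt(9) + (54 - 96 - 168 + 336)) = (-84 + 166)/(3 + 126) = 82/129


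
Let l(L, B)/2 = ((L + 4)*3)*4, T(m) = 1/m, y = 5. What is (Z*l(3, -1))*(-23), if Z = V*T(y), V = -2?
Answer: 7728/5 ≈ 1545.6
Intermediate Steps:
Z = -⅖ (Z = -2/5 = -2*⅕ = -⅖ ≈ -0.40000)
l(L, B) = 96 + 24*L (l(L, B) = 2*(((L + 4)*3)*4) = 2*(((4 + L)*3)*4) = 2*((12 + 3*L)*4) = 2*(48 + 12*L) = 96 + 24*L)
(Z*l(3, -1))*(-23) = -2*(96 + 24*3)/5*(-23) = -2*(96 + 72)/5*(-23) = -⅖*168*(-23) = -336/5*(-23) = 7728/5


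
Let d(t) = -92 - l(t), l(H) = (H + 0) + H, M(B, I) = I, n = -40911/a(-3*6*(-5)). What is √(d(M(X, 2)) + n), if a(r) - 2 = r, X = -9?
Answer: 3*I*√127121/46 ≈ 23.253*I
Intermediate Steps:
a(r) = 2 + r
n = -40911/92 (n = -40911/(2 - 3*6*(-5)) = -40911/(2 - 18*(-5)) = -40911/(2 + 90) = -40911/92 ≈ -444.68)
l(H) = 2*H (l(H) = H + H = 2*H)
d(t) = -92 - 2*t
√(d(M(X, 2)) + n) = √((-92 - 2*2) - 40911/92) = √((-92 - 4) - 40911/92) = √(-96 - 40911/92) = √(-49743/92) = 3*I*√127121/46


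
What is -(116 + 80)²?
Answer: -38416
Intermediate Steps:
-(116 + 80)² = -1*196² = -1*38416 = -38416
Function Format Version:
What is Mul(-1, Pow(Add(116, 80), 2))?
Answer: -38416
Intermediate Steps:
Mul(-1, Pow(Add(116, 80), 2)) = Mul(-1, Pow(196, 2)) = Mul(-1, 38416) = -38416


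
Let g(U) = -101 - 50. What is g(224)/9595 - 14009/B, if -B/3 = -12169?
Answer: -139928912/350284665 ≈ -0.39947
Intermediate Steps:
B = 36507 (B = -3*(-12169) = 36507)
g(U) = -151
g(224)/9595 - 14009/B = -151/9595 - 14009/36507 = -139928912/350284665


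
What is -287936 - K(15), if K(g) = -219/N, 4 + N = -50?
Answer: -5182921/18 ≈ -2.8794e+5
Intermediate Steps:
N = -54 (N = -4 - 50 = -54)
K(g) = 73/18 (K(g) = -219/(-54) = -219*(-1/54) = 73/18)
-287936 - K(15) = -287936 - 1*73/18 = -287936 - 73/18 = -5182921/18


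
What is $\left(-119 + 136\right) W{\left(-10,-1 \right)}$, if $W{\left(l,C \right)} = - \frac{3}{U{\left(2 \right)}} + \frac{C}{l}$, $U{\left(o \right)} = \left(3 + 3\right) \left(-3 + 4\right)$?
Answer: $- \frac{34}{5} \approx -6.8$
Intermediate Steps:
$U{\left(o \right)} = 6$ ($U{\left(o \right)} = 6 \cdot 1 = 6$)
$W{\left(l,C \right)} = - \frac{1}{2} + \frac{C}{l}$ ($W{\left(l,C \right)} = - \frac{3}{6} + \frac{C}{l} = \left(-3\right) \frac{1}{6} + \frac{C}{l} = - \frac{1}{2} + \frac{C}{l}$)
$\left(-119 + 136\right) W{\left(-10,-1 \right)} = \left(-119 + 136\right) \frac{-1 - -5}{-10} = 17 \left(- \frac{-1 + 5}{10}\right) = 17 \left(\left(- \frac{1}{10}\right) 4\right) = 17 \left(- \frac{2}{5}\right) = - \frac{34}{5}$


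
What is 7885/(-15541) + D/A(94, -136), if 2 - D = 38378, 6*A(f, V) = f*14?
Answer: -897196289/5112989 ≈ -175.47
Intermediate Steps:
A(f, V) = 7*f/3 (A(f, V) = (f*14)/6 = (14*f)/6 = 7*f/3)
D = -38376 (D = 2 - 1*38378 = 2 - 38378 = -38376)
7885/(-15541) + D/A(94, -136) = 7885/(-15541) - 38376/((7/3)*94) = 7885*(-1/15541) - 38376/658/3 = -7885/15541 - 38376*3/658 = -7885/15541 - 57564/329 = -897196289/5112989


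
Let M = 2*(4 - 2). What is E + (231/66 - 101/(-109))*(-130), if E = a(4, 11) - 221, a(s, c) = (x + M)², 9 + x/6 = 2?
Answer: 70582/109 ≈ 647.54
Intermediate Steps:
x = -42 (x = -54 + 6*2 = -54 + 12 = -42)
M = 4 (M = 2*2 = 4)
a(s, c) = 1444 (a(s, c) = (-42 + 4)² = (-38)² = 1444)
E = 1223 (E = 1444 - 221 = 1223)
E + (231/66 - 101/(-109))*(-130) = 1223 + (231/66 - 101/(-109))*(-130) = 1223 + (231*(1/66) - 101*(-1/109))*(-130) = 1223 + (7/2 + 101/109)*(-130) = 1223 + (965/218)*(-130) = 1223 - 62725/109 = 70582/109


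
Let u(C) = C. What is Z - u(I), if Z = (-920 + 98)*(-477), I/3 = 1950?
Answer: 386244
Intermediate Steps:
I = 5850 (I = 3*1950 = 5850)
Z = 392094 (Z = -822*(-477) = 392094)
Z - u(I) = 392094 - 1*5850 = 392094 - 5850 = 386244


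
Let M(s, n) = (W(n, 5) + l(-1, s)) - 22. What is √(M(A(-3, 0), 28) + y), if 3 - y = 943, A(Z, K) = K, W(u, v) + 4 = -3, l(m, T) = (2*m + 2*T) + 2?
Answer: I*√969 ≈ 31.129*I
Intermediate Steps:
l(m, T) = 2 + 2*T + 2*m (l(m, T) = (2*T + 2*m) + 2 = 2 + 2*T + 2*m)
W(u, v) = -7 (W(u, v) = -4 - 3 = -7)
y = -940 (y = 3 - 1*943 = 3 - 943 = -940)
M(s, n) = -29 + 2*s (M(s, n) = (-7 + (2 + 2*s + 2*(-1))) - 22 = (-7 + (2 + 2*s - 2)) - 22 = (-7 + 2*s) - 22 = -29 + 2*s)
√(M(A(-3, 0), 28) + y) = √((-29 + 2*0) - 940) = √((-29 + 0) - 940) = √(-29 - 940) = √(-969) = I*√969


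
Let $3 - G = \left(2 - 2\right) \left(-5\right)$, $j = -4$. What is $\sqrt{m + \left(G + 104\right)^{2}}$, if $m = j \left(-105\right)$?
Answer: $\sqrt{11869} \approx 108.94$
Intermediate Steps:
$G = 3$ ($G = 3 - \left(2 - 2\right) \left(-5\right) = 3 - 0 \left(-5\right) = 3 - 0 = 3 + 0 = 3$)
$m = 420$ ($m = \left(-4\right) \left(-105\right) = 420$)
$\sqrt{m + \left(G + 104\right)^{2}} = \sqrt{420 + \left(3 + 104\right)^{2}} = \sqrt{420 + 107^{2}} = \sqrt{420 + 11449} = \sqrt{11869}$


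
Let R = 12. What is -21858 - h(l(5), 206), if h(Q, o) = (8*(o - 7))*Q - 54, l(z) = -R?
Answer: -2700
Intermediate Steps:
l(z) = -12 (l(z) = -1*12 = -12)
h(Q, o) = -54 + Q*(-56 + 8*o) (h(Q, o) = (8*(-7 + o))*Q - 54 = (-56 + 8*o)*Q - 54 = Q*(-56 + 8*o) - 54 = -54 + Q*(-56 + 8*o))
-21858 - h(l(5), 206) = -21858 - (-54 - 56*(-12) + 8*(-12)*206) = -21858 - (-54 + 672 - 19776) = -21858 - 1*(-19158) = -21858 + 19158 = -2700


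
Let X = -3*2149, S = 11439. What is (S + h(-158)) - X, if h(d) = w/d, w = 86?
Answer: 1412951/79 ≈ 17885.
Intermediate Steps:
h(d) = 86/d
X = -6447
(S + h(-158)) - X = (11439 + 86/(-158)) - 1*(-6447) = (11439 + 86*(-1/158)) + 6447 = (11439 - 43/79) + 6447 = 903638/79 + 6447 = 1412951/79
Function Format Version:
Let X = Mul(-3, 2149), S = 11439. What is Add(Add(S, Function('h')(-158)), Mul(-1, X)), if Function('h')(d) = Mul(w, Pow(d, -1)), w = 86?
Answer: Rational(1412951, 79) ≈ 17885.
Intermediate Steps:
Function('h')(d) = Mul(86, Pow(d, -1))
X = -6447
Add(Add(S, Function('h')(-158)), Mul(-1, X)) = Add(Add(11439, Mul(86, Pow(-158, -1))), Mul(-1, -6447)) = Add(Add(11439, Mul(86, Rational(-1, 158))), 6447) = Add(Add(11439, Rational(-43, 79)), 6447) = Add(Rational(903638, 79), 6447) = Rational(1412951, 79)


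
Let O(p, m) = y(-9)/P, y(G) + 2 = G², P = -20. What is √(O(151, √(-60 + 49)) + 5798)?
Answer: 19*√1605/10 ≈ 76.119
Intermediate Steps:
y(G) = -2 + G²
O(p, m) = -79/20 (O(p, m) = (-2 + (-9)²)/(-20) = (-2 + 81)*(-1/20) = 79*(-1/20) = -79/20)
√(O(151, √(-60 + 49)) + 5798) = √(-79/20 + 5798) = √(115881/20) = 19*√1605/10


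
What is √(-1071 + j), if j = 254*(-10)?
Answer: I*√3611 ≈ 60.092*I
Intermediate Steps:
j = -2540
√(-1071 + j) = √(-1071 - 2540) = √(-3611) = I*√3611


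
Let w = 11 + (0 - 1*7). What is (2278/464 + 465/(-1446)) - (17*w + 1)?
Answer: -3601409/55912 ≈ -64.412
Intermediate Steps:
w = 4 (w = 11 + (0 - 7) = 11 - 7 = 4)
(2278/464 + 465/(-1446)) - (17*w + 1) = (2278/464 + 465/(-1446)) - (17*4 + 1) = (2278*(1/464) + 465*(-1/1446)) - (68 + 1) = (1139/232 - 155/482) - 1*69 = 256519/55912 - 69 = -3601409/55912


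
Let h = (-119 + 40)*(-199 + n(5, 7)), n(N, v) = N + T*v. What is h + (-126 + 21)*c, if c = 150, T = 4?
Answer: -2636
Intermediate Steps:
n(N, v) = N + 4*v
h = 13114 (h = (-119 + 40)*(-199 + (5 + 4*7)) = -79*(-199 + (5 + 28)) = -79*(-199 + 33) = -79*(-166) = 13114)
h + (-126 + 21)*c = 13114 + (-126 + 21)*150 = 13114 - 105*150 = 13114 - 15750 = -2636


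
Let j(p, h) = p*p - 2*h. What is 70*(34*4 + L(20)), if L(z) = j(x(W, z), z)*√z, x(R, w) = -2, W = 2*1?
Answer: 9520 - 5040*√5 ≈ -1749.8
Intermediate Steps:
W = 2
j(p, h) = p² - 2*h
L(z) = √z*(4 - 2*z) (L(z) = ((-2)² - 2*z)*√z = (4 - 2*z)*√z = √z*(4 - 2*z))
70*(34*4 + L(20)) = 70*(34*4 + 2*√20*(2 - 1*20)) = 70*(136 + 2*(2*√5)*(2 - 20)) = 70*(136 + 2*(2*√5)*(-18)) = 70*(136 - 72*√5) = 9520 - 5040*√5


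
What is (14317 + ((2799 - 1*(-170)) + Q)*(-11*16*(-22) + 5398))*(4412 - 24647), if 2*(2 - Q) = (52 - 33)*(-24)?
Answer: -600353166045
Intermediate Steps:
Q = 230 (Q = 2 - (52 - 33)*(-24)/2 = 2 - 19*(-24)/2 = 2 - 1/2*(-456) = 2 + 228 = 230)
(14317 + ((2799 - 1*(-170)) + Q)*(-11*16*(-22) + 5398))*(4412 - 24647) = (14317 + ((2799 - 1*(-170)) + 230)*(-11*16*(-22) + 5398))*(4412 - 24647) = (14317 + ((2799 + 170) + 230)*(-176*(-22) + 5398))*(-20235) = (14317 + (2969 + 230)*(3872 + 5398))*(-20235) = (14317 + 3199*9270)*(-20235) = (14317 + 29654730)*(-20235) = 29669047*(-20235) = -600353166045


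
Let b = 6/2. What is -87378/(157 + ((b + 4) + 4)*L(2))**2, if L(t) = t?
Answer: -87378/32041 ≈ -2.7271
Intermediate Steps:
b = 3 (b = 6*(1/2) = 3)
-87378/(157 + ((b + 4) + 4)*L(2))**2 = -87378/(157 + ((3 + 4) + 4)*2)**2 = -87378/(157 + (7 + 4)*2)**2 = -87378/(157 + 11*2)**2 = -87378/(157 + 22)**2 = -87378/(179**2) = -87378/32041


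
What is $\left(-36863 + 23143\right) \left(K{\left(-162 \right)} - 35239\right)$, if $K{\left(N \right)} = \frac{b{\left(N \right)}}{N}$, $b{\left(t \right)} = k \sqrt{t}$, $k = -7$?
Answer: $483479080 - \frac{48020 i \sqrt{2}}{9} \approx 4.8348 \cdot 10^{8} - 7545.6 i$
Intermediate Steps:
$b{\left(t \right)} = - 7 \sqrt{t}$
$K{\left(N \right)} = - \frac{7}{\sqrt{N}}$ ($K{\left(N \right)} = \frac{\left(-7\right) \sqrt{N}}{N} = - \frac{7}{\sqrt{N}}$)
$\left(-36863 + 23143\right) \left(K{\left(-162 \right)} - 35239\right) = \left(-36863 + 23143\right) \left(- \frac{7}{9 i \sqrt{2}} - 35239\right) = - 13720 \left(- 7 \left(- \frac{i \sqrt{2}}{18}\right) - 35239\right) = - 13720 \left(\frac{7 i \sqrt{2}}{18} - 35239\right) = - 13720 \left(-35239 + \frac{7 i \sqrt{2}}{18}\right) = 483479080 - \frac{48020 i \sqrt{2}}{9}$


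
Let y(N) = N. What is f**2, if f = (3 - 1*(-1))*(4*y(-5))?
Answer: 6400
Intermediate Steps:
f = -80 (f = (3 - 1*(-1))*(4*(-5)) = (3 + 1)*(-20) = 4*(-20) = -80)
f**2 = (-80)**2 = 6400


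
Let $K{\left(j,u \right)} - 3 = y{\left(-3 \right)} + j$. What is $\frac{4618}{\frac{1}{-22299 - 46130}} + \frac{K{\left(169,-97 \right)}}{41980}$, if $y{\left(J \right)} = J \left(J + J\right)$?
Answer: $- \frac{1326589502137}{4198} \approx -3.1601 \cdot 10^{8}$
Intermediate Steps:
$y{\left(J \right)} = 2 J^{2}$ ($y{\left(J \right)} = J 2 J = 2 J^{2}$)
$K{\left(j,u \right)} = 21 + j$ ($K{\left(j,u \right)} = 3 + \left(2 \left(-3\right)^{2} + j\right) = 3 + \left(2 \cdot 9 + j\right) = 3 + \left(18 + j\right) = 21 + j$)
$\frac{4618}{\frac{1}{-22299 - 46130}} + \frac{K{\left(169,-97 \right)}}{41980} = \frac{4618}{\frac{1}{-22299 - 46130}} + \frac{21 + 169}{41980} = \frac{4618}{\frac{1}{-68429}} + 190 \cdot \frac{1}{41980} = \frac{4618}{- \frac{1}{68429}} + \frac{19}{4198} = 4618 \left(-68429\right) + \frac{19}{4198} = -316005122 + \frac{19}{4198} = - \frac{1326589502137}{4198}$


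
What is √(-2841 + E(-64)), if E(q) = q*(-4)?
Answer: I*√2585 ≈ 50.843*I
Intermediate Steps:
E(q) = -4*q
√(-2841 + E(-64)) = √(-2841 - 4*(-64)) = √(-2841 + 256) = √(-2585) = I*√2585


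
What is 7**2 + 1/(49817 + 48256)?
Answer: 4805578/98073 ≈ 49.000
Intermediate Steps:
7**2 + 1/(49817 + 48256) = 49 + 1/98073 = 4805578/98073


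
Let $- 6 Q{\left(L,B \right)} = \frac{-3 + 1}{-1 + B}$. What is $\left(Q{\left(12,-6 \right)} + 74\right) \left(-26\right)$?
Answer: $- \frac{40378}{21} \approx -1922.8$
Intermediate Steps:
$Q{\left(L,B \right)} = \frac{1}{3 \left(-1 + B\right)}$ ($Q{\left(L,B \right)} = - \frac{\left(-3 + 1\right) \frac{1}{-1 + B}}{6} = - \frac{\left(-2\right) \frac{1}{-1 + B}}{6} = \frac{1}{3 \left(-1 + B\right)}$)
$\left(Q{\left(12,-6 \right)} + 74\right) \left(-26\right) = \left(\frac{1}{3 \left(-1 - 6\right)} + 74\right) \left(-26\right) = \left(\frac{1}{3 \left(-7\right)} + 74\right) \left(-26\right) = \left(\frac{1}{3} \left(- \frac{1}{7}\right) + 74\right) \left(-26\right) = \left(- \frac{1}{21} + 74\right) \left(-26\right) = \frac{1553}{21} \left(-26\right) = - \frac{40378}{21}$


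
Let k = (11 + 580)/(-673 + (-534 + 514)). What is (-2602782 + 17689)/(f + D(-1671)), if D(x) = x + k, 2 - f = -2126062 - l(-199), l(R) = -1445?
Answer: -597156483/490400791 ≈ -1.2177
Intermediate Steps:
k = -197/231 (k = 591/(-673 - 20) = 591/(-693) = 591*(-1/693) = -197/231 ≈ -0.85281)
f = 2124619 (f = 2 - (-2126062 - 1*(-1445)) = 2 - (-2126062 + 1445) = 2 - 1*(-2124617) = 2 + 2124617 = 2124619)
D(x) = -197/231 + x (D(x) = x - 197/231 = -197/231 + x)
(-2602782 + 17689)/(f + D(-1671)) = (-2602782 + 17689)/(2124619 + (-197/231 - 1671)) = -2585093/(2124619 - 386198/231) = -2585093/490400791/231 = -2585093*231/490400791 = -597156483/490400791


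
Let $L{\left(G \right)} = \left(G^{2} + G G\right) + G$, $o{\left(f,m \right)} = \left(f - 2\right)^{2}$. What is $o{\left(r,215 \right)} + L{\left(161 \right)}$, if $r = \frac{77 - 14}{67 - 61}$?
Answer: $\frac{208301}{4} \approx 52075.0$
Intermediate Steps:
$r = \frac{21}{2}$ ($r = \frac{63}{6} = 63 \cdot \frac{1}{6} = \frac{21}{2} \approx 10.5$)
$o{\left(f,m \right)} = \left(-2 + f\right)^{2}$
$L{\left(G \right)} = G + 2 G^{2}$ ($L{\left(G \right)} = \left(G^{2} + G^{2}\right) + G = 2 G^{2} + G = G + 2 G^{2}$)
$o{\left(r,215 \right)} + L{\left(161 \right)} = \left(-2 + \frac{21}{2}\right)^{2} + 161 \left(1 + 2 \cdot 161\right) = \left(\frac{17}{2}\right)^{2} + 161 \left(1 + 322\right) = \frac{289}{4} + 161 \cdot 323 = \frac{289}{4} + 52003 = \frac{208301}{4}$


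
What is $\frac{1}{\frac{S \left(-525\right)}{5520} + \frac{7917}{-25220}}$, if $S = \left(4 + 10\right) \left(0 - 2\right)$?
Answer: $\frac{22310}{52409} \approx 0.42569$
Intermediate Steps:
$S = -28$ ($S = 14 \left(-2\right) = -28$)
$\frac{1}{\frac{S \left(-525\right)}{5520} + \frac{7917}{-25220}} = \frac{1}{\frac{\left(-28\right) \left(-525\right)}{5520} + \frac{7917}{-25220}} = \frac{1}{14700 \cdot \frac{1}{5520} + 7917 \left(- \frac{1}{25220}\right)} = \frac{1}{\frac{245}{92} - \frac{609}{1940}} = \frac{1}{\frac{52409}{22310}} = \frac{22310}{52409}$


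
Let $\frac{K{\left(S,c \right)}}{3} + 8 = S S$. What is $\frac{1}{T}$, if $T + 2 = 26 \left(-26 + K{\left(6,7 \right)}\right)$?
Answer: $\frac{1}{1506} \approx 0.00066401$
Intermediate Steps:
$K{\left(S,c \right)} = -24 + 3 S^{2}$ ($K{\left(S,c \right)} = -24 + 3 S S = -24 + 3 S^{2}$)
$T = 1506$ ($T = -2 + 26 \left(-26 - \left(24 - 3 \cdot 6^{2}\right)\right) = -2 + 26 \left(-26 + \left(-24 + 3 \cdot 36\right)\right) = -2 + 26 \left(-26 + \left(-24 + 108\right)\right) = -2 + 26 \left(-26 + 84\right) = -2 + 26 \cdot 58 = -2 + 1508 = 1506$)
$\frac{1}{T} = \frac{1}{1506}$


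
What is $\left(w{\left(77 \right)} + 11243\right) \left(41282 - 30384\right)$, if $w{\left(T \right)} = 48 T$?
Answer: $162805222$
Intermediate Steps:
$\left(w{\left(77 \right)} + 11243\right) \left(41282 - 30384\right) = \left(48 \cdot 77 + 11243\right) \left(41282 - 30384\right) = \left(3696 + 11243\right) \left(41282 - 30384\right) = 14939 \left(41282 - 30384\right) = 14939 \cdot 10898 = 162805222$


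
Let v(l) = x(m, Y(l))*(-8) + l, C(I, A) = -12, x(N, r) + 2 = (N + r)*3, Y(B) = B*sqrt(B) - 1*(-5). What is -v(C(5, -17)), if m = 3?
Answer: 188 - 576*I*sqrt(3) ≈ 188.0 - 997.66*I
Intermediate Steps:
Y(B) = 5 + B**(3/2) (Y(B) = B**(3/2) + 5 = 5 + B**(3/2))
x(N, r) = -2 + 3*N + 3*r (x(N, r) = -2 + (N + r)*3 = -2 + (3*N + 3*r) = -2 + 3*N + 3*r)
v(l) = -176 + l - 24*l**(3/2) (v(l) = (-2 + 3*3 + 3*(5 + l**(3/2)))*(-8) + l = (-2 + 9 + (15 + 3*l**(3/2)))*(-8) + l = (22 + 3*l**(3/2))*(-8) + l = (-176 - 24*l**(3/2)) + l = -176 + l - 24*l**(3/2))
-v(C(5, -17)) = -(-176 - 12 - (-576)*I*sqrt(3)) = -(-176 - 12 + 576*I*sqrt(3)) = -(-188 + 576*I*sqrt(3)) = 188 - 576*I*sqrt(3)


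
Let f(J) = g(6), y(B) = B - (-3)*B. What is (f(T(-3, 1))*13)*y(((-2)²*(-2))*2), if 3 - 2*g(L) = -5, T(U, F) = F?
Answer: -3328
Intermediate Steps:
y(B) = 4*B (y(B) = B + 3*B = 4*B)
g(L) = 4 (g(L) = 3/2 - ½*(-5) = 3/2 + 5/2 = 4)
f(J) = 4
(f(T(-3, 1))*13)*y(((-2)²*(-2))*2) = (4*13)*(4*(((-2)²*(-2))*2)) = 52*(4*((4*(-2))*2)) = 52*(4*(-8*2)) = 52*(4*(-16)) = 52*(-64) = -3328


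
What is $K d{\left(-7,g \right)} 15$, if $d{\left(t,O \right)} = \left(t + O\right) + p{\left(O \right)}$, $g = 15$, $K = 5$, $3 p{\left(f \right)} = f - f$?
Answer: $600$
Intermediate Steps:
$p{\left(f \right)} = 0$ ($p{\left(f \right)} = \frac{f - f}{3} = \frac{1}{3} \cdot 0 = 0$)
$d{\left(t,O \right)} = O + t$ ($d{\left(t,O \right)} = \left(t + O\right) + 0 = \left(O + t\right) + 0 = O + t$)
$K d{\left(-7,g \right)} 15 = 5 \left(15 - 7\right) 15 = 5 \cdot 8 \cdot 15 = 40 \cdot 15 = 600$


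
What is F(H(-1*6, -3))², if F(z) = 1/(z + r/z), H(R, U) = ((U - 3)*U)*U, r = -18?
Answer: 9/25921 ≈ 0.00034721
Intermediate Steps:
H(R, U) = U²*(-3 + U) (H(R, U) = ((-3 + U)*U)*U = (U*(-3 + U))*U = U²*(-3 + U))
F(z) = 1/(z - 18/z)
F(H(-1*6, -3))² = (((-3)²*(-3 - 3))/(-18 + ((-3)²*(-3 - 3))²))² = ((9*(-6))/(-18 + (9*(-6))²))² = (-54/(-18 + (-54)²))² = (-54/(-18 + 2916))² = (-54/2898)² = (-54*1/2898)² = (-3/161)² = 9/25921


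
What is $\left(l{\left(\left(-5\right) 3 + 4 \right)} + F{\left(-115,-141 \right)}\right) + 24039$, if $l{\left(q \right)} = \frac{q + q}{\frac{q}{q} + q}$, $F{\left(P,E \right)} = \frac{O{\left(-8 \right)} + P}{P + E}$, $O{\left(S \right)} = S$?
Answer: $\frac{30773351}{1280} \approx 24042.0$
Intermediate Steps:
$F{\left(P,E \right)} = \frac{-8 + P}{E + P}$ ($F{\left(P,E \right)} = \frac{-8 + P}{P + E} = \frac{-8 + P}{E + P}$)
$l{\left(q \right)} = \frac{2 q}{1 + q}$
$\left(l{\left(\left(-5\right) 3 + 4 \right)} + F{\left(-115,-141 \right)}\right) + 24039 = \left(\frac{2 \left(\left(-5\right) 3 + 4\right)}{1 + \left(\left(-5\right) 3 + 4\right)} + \frac{-8 - 115}{-141 - 115}\right) + 24039 = \left(\frac{2 \left(-15 + 4\right)}{1 + \left(-15 + 4\right)} + \frac{1}{-256} \left(-123\right)\right) + 24039 = \left(2 \left(-11\right) \frac{1}{1 - 11} - - \frac{123}{256}\right) + 24039 = \left(2 \left(-11\right) \frac{1}{-10} + \frac{123}{256}\right) + 24039 = \left(2 \left(-11\right) \left(- \frac{1}{10}\right) + \frac{123}{256}\right) + 24039 = \left(\frac{11}{5} + \frac{123}{256}\right) + 24039 = \frac{3431}{1280} + 24039 = \frac{30773351}{1280}$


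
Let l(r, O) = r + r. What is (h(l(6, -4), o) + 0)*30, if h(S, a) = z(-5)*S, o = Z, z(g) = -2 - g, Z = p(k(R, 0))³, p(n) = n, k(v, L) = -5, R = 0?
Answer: 1080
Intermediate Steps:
l(r, O) = 2*r
Z = -125 (Z = (-5)³ = -125)
o = -125
h(S, a) = 3*S (h(S, a) = (-2 - 1*(-5))*S = (-2 + 5)*S = 3*S)
(h(l(6, -4), o) + 0)*30 = (3*(2*6) + 0)*30 = (3*12 + 0)*30 = (36 + 0)*30 = 36*30 = 1080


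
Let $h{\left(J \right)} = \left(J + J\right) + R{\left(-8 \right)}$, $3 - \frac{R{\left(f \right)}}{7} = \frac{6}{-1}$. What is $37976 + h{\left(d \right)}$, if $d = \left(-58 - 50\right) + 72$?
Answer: $37967$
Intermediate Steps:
$R{\left(f \right)} = 63$ ($R{\left(f \right)} = 21 - 7 \frac{6}{-1} = 21 - 7 \cdot 6 \left(-1\right) = 21 - -42 = 21 + 42 = 63$)
$d = -36$ ($d = -108 + 72 = -36$)
$h{\left(J \right)} = 63 + 2 J$ ($h{\left(J \right)} = \left(J + J\right) + 63 = 2 J + 63 = 63 + 2 J$)
$37976 + h{\left(d \right)} = 37976 + \left(63 + 2 \left(-36\right)\right) = 37976 + \left(63 - 72\right) = 37976 - 9 = 37967$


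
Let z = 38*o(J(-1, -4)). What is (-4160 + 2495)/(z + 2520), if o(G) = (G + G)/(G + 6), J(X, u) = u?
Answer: -45/64 ≈ -0.70313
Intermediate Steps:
o(G) = 2*G/(6 + G) (o(G) = (2*G)/(6 + G) = 2*G/(6 + G))
z = -152 (z = 38*(2*(-4)/(6 - 4)) = 38*(2*(-4)/2) = 38*(2*(-4)*(½)) = 38*(-4) = -152)
(-4160 + 2495)/(z + 2520) = (-4160 + 2495)/(-152 + 2520) = -1665/2368 = -1665*1/2368 = -45/64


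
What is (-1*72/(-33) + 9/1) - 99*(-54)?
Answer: 58929/11 ≈ 5357.2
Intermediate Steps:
(-1*72/(-33) + 9/1) - 99*(-54) = (-72*(-1/33) + 9*1) + 5346 = (24/11 + 9) + 5346 = 123/11 + 5346 = 58929/11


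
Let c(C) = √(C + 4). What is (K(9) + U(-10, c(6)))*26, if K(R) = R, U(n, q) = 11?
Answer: 520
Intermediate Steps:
c(C) = √(4 + C)
(K(9) + U(-10, c(6)))*26 = (9 + 11)*26 = 20*26 = 520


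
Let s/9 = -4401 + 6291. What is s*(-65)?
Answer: -1105650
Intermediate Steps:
s = 17010 (s = 9*(-4401 + 6291) = 9*1890 = 17010)
s*(-65) = 17010*(-65) = -1105650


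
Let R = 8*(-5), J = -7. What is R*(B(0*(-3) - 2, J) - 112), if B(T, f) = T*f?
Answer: 3920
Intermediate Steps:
R = -40
R*(B(0*(-3) - 2, J) - 112) = -40*((0*(-3) - 2)*(-7) - 112) = -40*((0 - 2)*(-7) - 112) = -40*(-2*(-7) - 112) = -40*(14 - 112) = -40*(-98) = 3920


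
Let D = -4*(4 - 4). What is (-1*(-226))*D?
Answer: 0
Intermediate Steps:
D = 0 (D = -4*0 = 0)
(-1*(-226))*D = -1*(-226)*0 = 226*0 = 0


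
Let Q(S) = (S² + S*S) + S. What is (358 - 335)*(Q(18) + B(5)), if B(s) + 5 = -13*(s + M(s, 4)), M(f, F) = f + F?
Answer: 11017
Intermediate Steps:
M(f, F) = F + f
Q(S) = S + 2*S² (Q(S) = (S² + S²) + S = 2*S² + S = S + 2*S²)
B(s) = -57 - 26*s (B(s) = -5 - 13*(s + (4 + s)) = -5 - 13*(4 + 2*s) = -5 + (-52 - 26*s) = -57 - 26*s)
(358 - 335)*(Q(18) + B(5)) = (358 - 335)*(18*(1 + 2*18) + (-57 - 26*5)) = 23*(18*(1 + 36) + (-57 - 130)) = 23*(18*37 - 187) = 23*(666 - 187) = 23*479 = 11017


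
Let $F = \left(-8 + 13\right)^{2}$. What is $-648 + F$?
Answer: $-623$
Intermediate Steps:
$F = 25$ ($F = 5^{2} = 25$)
$-648 + F = -648 + 25 = -623$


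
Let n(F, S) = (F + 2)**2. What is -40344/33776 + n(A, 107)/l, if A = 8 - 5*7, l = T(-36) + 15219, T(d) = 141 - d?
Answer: -37501639/32500956 ≈ -1.1539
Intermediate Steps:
l = 15396 (l = (141 - 1*(-36)) + 15219 = (141 + 36) + 15219 = 177 + 15219 = 15396)
A = -27 (A = 8 - 35 = -27)
n(F, S) = (2 + F)**2
-40344/33776 + n(A, 107)/l = -40344/33776 + (2 - 27)**2/15396 = -40344*1/33776 + (-25)**2*(1/15396) = -5043/4222 + 625*(1/15396) = -5043/4222 + 625/15396 = -37501639/32500956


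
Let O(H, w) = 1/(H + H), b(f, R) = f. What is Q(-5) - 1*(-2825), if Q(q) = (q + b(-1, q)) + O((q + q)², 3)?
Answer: 563801/200 ≈ 2819.0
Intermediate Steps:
O(H, w) = 1/(2*H)
Q(q) = -1 + q + 1/(8*q²) (Q(q) = (q - 1) + 1/(2*((q + q)²)) = (-1 + q) + 1/(2*((2*q)²)) = (-1 + q) + 1/(2*((4*q²))) = (-1 + q) + (1/(4*q²))/2 = (-1 + q) + 1/(8*q²) = -1 + q + 1/(8*q²))
Q(-5) - 1*(-2825) = (-1 - 5 + (⅛)/(-5)²) - 1*(-2825) = (-1 - 5 + (⅛)*(1/25)) + 2825 = (-1 - 5 + 1/200) + 2825 = -1199/200 + 2825 = 563801/200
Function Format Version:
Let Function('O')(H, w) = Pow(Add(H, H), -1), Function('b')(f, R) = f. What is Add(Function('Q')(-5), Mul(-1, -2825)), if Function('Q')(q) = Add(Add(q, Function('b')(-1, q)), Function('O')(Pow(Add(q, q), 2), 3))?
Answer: Rational(563801, 200) ≈ 2819.0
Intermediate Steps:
Function('O')(H, w) = Mul(Rational(1, 2), Pow(H, -1)) (Function('O')(H, w) = Pow(Mul(2, H), -1) = Mul(Rational(1, 2), Pow(H, -1)))
Function('Q')(q) = Add(-1, q, Mul(Rational(1, 8), Pow(q, -2))) (Function('Q')(q) = Add(Add(q, -1), Mul(Rational(1, 2), Pow(Pow(Add(q, q), 2), -1))) = Add(Add(-1, q), Mul(Rational(1, 2), Pow(Pow(Mul(2, q), 2), -1))) = Add(Add(-1, q), Mul(Rational(1, 2), Pow(Mul(4, Pow(q, 2)), -1))) = Add(Add(-1, q), Mul(Rational(1, 2), Mul(Rational(1, 4), Pow(q, -2)))) = Add(Add(-1, q), Mul(Rational(1, 8), Pow(q, -2))) = Add(-1, q, Mul(Rational(1, 8), Pow(q, -2))))
Add(Function('Q')(-5), Mul(-1, -2825)) = Add(Add(-1, -5, Mul(Rational(1, 8), Pow(-5, -2))), Mul(-1, -2825)) = Add(Add(-1, -5, Mul(Rational(1, 8), Rational(1, 25))), 2825) = Add(Add(-1, -5, Rational(1, 200)), 2825) = Add(Rational(-1199, 200), 2825) = Rational(563801, 200)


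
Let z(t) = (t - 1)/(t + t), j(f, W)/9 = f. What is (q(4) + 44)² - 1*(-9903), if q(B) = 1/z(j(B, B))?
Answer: 14729719/1225 ≈ 12024.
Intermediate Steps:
j(f, W) = 9*f
z(t) = (-1 + t)/(2*t) (z(t) = (-1 + t)/((2*t)) = (-1 + t)*(1/(2*t)) = (-1 + t)/(2*t))
q(B) = 18*B/(-1 + 9*B) (q(B) = 1/((-1 + 9*B)/(2*((9*B)))) = 1/((1/(9*B))*(-1 + 9*B)/2) = 1/((-1 + 9*B)/(18*B)) = 18*B/(-1 + 9*B))
(q(4) + 44)² - 1*(-9903) = (18*4/(-1 + 9*4) + 44)² - 1*(-9903) = (18*4/(-1 + 36) + 44)² + 9903 = (18*4/35 + 44)² + 9903 = (18*4*(1/35) + 44)² + 9903 = (72/35 + 44)² + 9903 = (1612/35)² + 9903 = 2598544/1225 + 9903 = 14729719/1225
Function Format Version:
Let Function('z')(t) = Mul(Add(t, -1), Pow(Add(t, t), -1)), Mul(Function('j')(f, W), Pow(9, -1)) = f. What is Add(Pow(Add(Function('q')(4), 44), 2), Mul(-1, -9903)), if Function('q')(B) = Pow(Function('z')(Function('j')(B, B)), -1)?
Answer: Rational(14729719, 1225) ≈ 12024.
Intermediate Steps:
Function('j')(f, W) = Mul(9, f)
Function('z')(t) = Mul(Rational(1, 2), Pow(t, -1), Add(-1, t)) (Function('z')(t) = Mul(Add(-1, t), Pow(Mul(2, t), -1)) = Mul(Add(-1, t), Mul(Rational(1, 2), Pow(t, -1))) = Mul(Rational(1, 2), Pow(t, -1), Add(-1, t)))
Function('q')(B) = Mul(18, B, Pow(Add(-1, Mul(9, B)), -1)) (Function('q')(B) = Pow(Mul(Rational(1, 2), Pow(Mul(9, B), -1), Add(-1, Mul(9, B))), -1) = Pow(Mul(Rational(1, 2), Mul(Rational(1, 9), Pow(B, -1)), Add(-1, Mul(9, B))), -1) = Pow(Mul(Rational(1, 18), Pow(B, -1), Add(-1, Mul(9, B))), -1) = Mul(18, B, Pow(Add(-1, Mul(9, B)), -1)))
Add(Pow(Add(Function('q')(4), 44), 2), Mul(-1, -9903)) = Add(Pow(Add(Mul(18, 4, Pow(Add(-1, Mul(9, 4)), -1)), 44), 2), Mul(-1, -9903)) = Add(Pow(Add(Mul(18, 4, Pow(Add(-1, 36), -1)), 44), 2), 9903) = Add(Pow(Add(Mul(18, 4, Pow(35, -1)), 44), 2), 9903) = Add(Pow(Add(Mul(18, 4, Rational(1, 35)), 44), 2), 9903) = Add(Pow(Add(Rational(72, 35), 44), 2), 9903) = Add(Pow(Rational(1612, 35), 2), 9903) = Add(Rational(2598544, 1225), 9903) = Rational(14729719, 1225)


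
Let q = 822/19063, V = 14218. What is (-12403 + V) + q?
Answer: 34600167/19063 ≈ 1815.0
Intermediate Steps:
q = 822/19063 (q = 822*(1/19063) = 822/19063 ≈ 0.043120)
(-12403 + V) + q = (-12403 + 14218) + 822/19063 = 1815 + 822/19063 = 34600167/19063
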